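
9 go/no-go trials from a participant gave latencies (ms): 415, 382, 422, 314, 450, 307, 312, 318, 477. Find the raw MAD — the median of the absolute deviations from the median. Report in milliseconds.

Sorted: 307, 312, 314, 318, 382, 415, 422, 450, 477 → median = 382
|x − 382|: 33, 0, 40, 68, 68, 75, 70, 64, 95
Sorted deviations: 0, 33, 40, 64, 68, 68, 70, 75, 95 → MAD = 68

68 ms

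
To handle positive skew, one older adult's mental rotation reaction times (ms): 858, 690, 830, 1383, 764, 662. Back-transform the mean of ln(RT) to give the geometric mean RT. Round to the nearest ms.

ln(RT): 6.7546, 6.5367, 6.7214, 7.2320, 6.6386, 6.4953
Mean ln(RT) = 40.3786/6 = 6.72976
Geometric mean = exp(6.72976) = 836.95 ms

837 ms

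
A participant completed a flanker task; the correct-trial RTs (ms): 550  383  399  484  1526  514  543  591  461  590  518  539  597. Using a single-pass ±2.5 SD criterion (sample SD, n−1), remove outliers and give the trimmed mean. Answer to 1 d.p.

514.1 ms

n = 13, ΣRT = 7695, M = 591.923
Σ(x−M)² = 1000674.92; s = √(1000674.92/12) = 288.773
Cutoffs: 591.923 ± 2.5·288.773 → [-130.0, 1313.9]
Outside: 1526 → excluded.
Retained (n=12): Σ = 6169, mean = 6169/12 = 514.083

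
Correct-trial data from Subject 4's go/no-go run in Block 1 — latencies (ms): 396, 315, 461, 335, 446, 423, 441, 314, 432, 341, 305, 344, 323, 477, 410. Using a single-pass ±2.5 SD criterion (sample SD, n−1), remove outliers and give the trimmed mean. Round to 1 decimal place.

n = 15, ΣRT = 5763, M = 384.200
Σ(x−M)² = 51788.40; s = √(51788.40/14) = 60.821
Cutoffs: 384.200 ± 2.5·60.821 → [232.1, 536.3]
No RTs fall outside the cutoffs; all 15 retained. Mean = 5763/15 = 384.200

384.2 ms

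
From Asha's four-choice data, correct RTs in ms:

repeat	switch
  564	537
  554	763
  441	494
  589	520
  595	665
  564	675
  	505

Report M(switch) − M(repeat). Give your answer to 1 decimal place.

M(repeat) = 3307/6 = 551.167
M(switch) = 4159/7 = 594.143
Difference = 594.143 − 551.167 = 42.976 ms

43.0 ms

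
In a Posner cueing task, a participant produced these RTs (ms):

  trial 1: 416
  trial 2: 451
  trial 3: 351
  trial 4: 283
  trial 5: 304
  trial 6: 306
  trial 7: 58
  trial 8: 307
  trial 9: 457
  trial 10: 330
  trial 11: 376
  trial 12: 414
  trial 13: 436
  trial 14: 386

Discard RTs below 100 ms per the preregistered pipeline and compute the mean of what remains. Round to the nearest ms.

371 ms

Excluded: 58
Retained (n=13): Σ = 4817
Mean = 4817/13 = 370.5385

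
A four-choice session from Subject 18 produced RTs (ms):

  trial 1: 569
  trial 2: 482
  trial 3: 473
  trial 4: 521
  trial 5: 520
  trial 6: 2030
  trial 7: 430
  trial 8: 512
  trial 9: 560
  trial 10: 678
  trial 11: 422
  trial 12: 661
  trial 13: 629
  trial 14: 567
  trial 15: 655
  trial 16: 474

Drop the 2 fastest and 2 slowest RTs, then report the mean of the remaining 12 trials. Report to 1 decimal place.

551.9 ms

Sorted: 422, 430, 473, 474, 482, 512, 520, 521, 560, 567, 569, 629, 655, 661, 678, 2030
Drop lowest 2 (422, 430) and highest 2 (678, 2030)
Remaining (n=12): Σ = 6623, mean = 6623/12 = 551.917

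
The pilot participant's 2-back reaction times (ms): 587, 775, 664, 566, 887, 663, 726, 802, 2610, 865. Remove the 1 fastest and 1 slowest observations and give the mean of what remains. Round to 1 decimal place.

746.1 ms

Sorted: 566, 587, 663, 664, 726, 775, 802, 865, 887, 2610
Drop lowest 1 (566) and highest 1 (2610)
Remaining (n=8): Σ = 5969, mean = 5969/8 = 746.125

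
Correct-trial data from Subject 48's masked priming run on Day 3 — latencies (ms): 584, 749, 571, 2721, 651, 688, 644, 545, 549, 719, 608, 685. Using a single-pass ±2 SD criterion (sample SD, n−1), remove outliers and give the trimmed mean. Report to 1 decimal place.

n = 12, ΣRT = 9714, M = 809.500
Σ(x−M)² = 4034613.00; s = √(4034613.00/11) = 605.626
Cutoffs: 809.500 ± 2·605.626 → [-401.8, 2020.8]
Outside: 2721 → excluded.
Retained (n=11): Σ = 6993, mean = 6993/11 = 635.727

635.7 ms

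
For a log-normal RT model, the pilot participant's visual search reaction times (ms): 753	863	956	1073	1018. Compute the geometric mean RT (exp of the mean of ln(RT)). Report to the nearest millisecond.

ln(RT): 6.6241, 6.7604, 6.8628, 6.9782, 6.9256
Mean ln(RT) = 34.1510/5 = 6.83021
Geometric mean = exp(6.83021) = 925.38 ms

925 ms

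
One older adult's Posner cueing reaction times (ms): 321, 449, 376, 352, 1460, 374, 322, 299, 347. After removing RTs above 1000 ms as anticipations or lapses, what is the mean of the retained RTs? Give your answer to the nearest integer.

Excluded: 1460
Retained (n=8): Σ = 2840
Mean = 2840/8 = 355.0000

355 ms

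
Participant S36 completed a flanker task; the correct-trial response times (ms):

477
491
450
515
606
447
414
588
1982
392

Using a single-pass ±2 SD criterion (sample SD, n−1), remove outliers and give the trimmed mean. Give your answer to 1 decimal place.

n = 10, ΣRT = 6362, M = 636.200
Σ(x−M)² = 2055003.60; s = √(2055003.60/9) = 477.843
Cutoffs: 636.200 ± 2·477.843 → [-319.5, 1591.9]
Outside: 1982 → excluded.
Retained (n=9): Σ = 4380, mean = 4380/9 = 486.667

486.7 ms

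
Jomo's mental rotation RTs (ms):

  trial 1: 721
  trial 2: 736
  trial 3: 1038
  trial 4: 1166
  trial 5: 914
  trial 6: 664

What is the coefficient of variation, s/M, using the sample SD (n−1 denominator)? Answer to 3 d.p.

n = 6, Σ = 5239, M = 873.1667
Σ(x−M)² = 200308.833; s = √(200308.833/5) = 200.1544
CV = 200.1544 / 873.1667 = 0.22923

0.229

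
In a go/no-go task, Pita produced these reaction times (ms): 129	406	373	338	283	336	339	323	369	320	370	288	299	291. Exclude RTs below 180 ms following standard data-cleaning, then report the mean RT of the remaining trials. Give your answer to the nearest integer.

Excluded: 129
Retained (n=13): Σ = 4335
Mean = 4335/13 = 333.4615

333 ms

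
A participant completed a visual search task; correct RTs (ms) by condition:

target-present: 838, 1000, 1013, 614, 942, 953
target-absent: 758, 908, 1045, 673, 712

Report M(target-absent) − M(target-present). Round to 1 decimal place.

-74.1 ms

M(target-present) = 5360/6 = 893.333
M(target-absent) = 4096/5 = 819.200
Difference = 819.200 − 893.333 = -74.133 ms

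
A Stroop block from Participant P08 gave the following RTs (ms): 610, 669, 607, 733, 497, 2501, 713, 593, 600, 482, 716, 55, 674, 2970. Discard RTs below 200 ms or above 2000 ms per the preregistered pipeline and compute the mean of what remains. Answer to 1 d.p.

626.7 ms

Excluded: 55, 2501, 2970
Retained (n=11): Σ = 6894
Mean = 6894/11 = 626.7273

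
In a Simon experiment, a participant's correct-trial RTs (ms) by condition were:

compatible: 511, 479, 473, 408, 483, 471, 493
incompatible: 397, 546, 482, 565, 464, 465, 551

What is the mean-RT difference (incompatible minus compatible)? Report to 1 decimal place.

21.7 ms

M(compatible) = 3318/7 = 474.000
M(incompatible) = 3470/7 = 495.714
Difference = 495.714 − 474.000 = 21.714 ms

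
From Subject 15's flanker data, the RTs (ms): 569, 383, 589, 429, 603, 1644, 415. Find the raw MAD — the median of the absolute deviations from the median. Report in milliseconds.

Sorted: 383, 415, 429, 569, 589, 603, 1644 → median = 569
|x − 569|: 0, 186, 20, 140, 34, 1075, 154
Sorted deviations: 0, 20, 34, 140, 154, 186, 1075 → MAD = 140

140 ms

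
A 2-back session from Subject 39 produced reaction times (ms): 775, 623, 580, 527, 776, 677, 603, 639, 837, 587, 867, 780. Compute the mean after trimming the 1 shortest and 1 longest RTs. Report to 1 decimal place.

Sorted: 527, 580, 587, 603, 623, 639, 677, 775, 776, 780, 837, 867
Drop lowest 1 (527) and highest 1 (867)
Remaining (n=10): Σ = 6877, mean = 6877/10 = 687.700

687.7 ms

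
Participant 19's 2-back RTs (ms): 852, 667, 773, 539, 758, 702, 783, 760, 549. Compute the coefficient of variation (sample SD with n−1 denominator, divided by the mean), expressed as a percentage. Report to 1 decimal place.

n = 9, Σ = 6383, M = 709.2222
Σ(x−M)² = 91335.556; s = √(91335.556/8) = 106.8501
CV = 106.8501 / 709.2222 = 0.15066 = 15.066%

15.1%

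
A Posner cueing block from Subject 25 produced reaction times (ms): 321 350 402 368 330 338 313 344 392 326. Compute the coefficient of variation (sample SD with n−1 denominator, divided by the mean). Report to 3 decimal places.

n = 10, Σ = 3484, M = 348.4000
Σ(x−M)² = 8132.400; s = √(8132.400/9) = 30.0599
CV = 30.0599 / 348.4000 = 0.08628

0.086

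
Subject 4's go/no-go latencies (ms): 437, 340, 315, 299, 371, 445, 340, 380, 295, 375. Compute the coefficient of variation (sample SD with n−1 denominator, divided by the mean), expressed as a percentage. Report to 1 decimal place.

n = 10, Σ = 3597, M = 359.7000
Σ(x−M)² = 24670.100; s = √(24670.100/9) = 52.3557
CV = 52.3557 / 359.7000 = 0.14555 = 14.555%

14.6%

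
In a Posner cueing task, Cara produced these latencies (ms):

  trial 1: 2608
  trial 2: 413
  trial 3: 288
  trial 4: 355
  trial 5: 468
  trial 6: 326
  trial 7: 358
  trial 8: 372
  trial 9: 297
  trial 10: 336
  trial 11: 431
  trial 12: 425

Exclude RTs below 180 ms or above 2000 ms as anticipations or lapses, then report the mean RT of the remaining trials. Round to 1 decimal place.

Excluded: 2608
Retained (n=11): Σ = 4069
Mean = 4069/11 = 369.9091

369.9 ms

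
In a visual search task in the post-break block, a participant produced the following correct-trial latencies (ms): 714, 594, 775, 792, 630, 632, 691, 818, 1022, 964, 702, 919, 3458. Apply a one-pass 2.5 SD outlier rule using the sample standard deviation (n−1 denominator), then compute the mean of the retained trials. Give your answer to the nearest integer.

n = 13, ΣRT = 12711, M = 977.769
Σ(x−M)² = 6873934.31; s = √(6873934.31/12) = 756.854
Cutoffs: 977.769 ± 2.5·756.854 → [-914.4, 2869.9]
Outside: 3458 → excluded.
Retained (n=12): Σ = 9253, mean = 9253/12 = 771.083

771 ms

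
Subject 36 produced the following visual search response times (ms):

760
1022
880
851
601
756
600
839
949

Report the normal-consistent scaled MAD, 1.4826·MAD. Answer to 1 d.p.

Sorted: 600, 601, 756, 760, 839, 851, 880, 949, 1022 → median = 839
|x − 839| sorted: 0, 12, 41, 79, 83, 110, 183, 238, 239 → MAD = 83
Robust SD ≈ 1.4826 × 83 = 123.056

123.1 ms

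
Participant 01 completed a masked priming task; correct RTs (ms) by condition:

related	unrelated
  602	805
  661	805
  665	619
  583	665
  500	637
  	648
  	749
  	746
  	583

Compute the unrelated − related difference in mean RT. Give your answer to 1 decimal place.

M(related) = 3011/5 = 602.200
M(unrelated) = 6257/9 = 695.222
Difference = 695.222 − 602.200 = 93.022 ms

93.0 ms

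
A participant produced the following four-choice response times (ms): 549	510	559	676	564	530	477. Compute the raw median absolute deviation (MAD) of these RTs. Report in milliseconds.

Sorted: 477, 510, 530, 549, 559, 564, 676 → median = 549
|x − 549|: 0, 39, 10, 127, 15, 19, 72
Sorted deviations: 0, 10, 15, 19, 39, 72, 127 → MAD = 19

19 ms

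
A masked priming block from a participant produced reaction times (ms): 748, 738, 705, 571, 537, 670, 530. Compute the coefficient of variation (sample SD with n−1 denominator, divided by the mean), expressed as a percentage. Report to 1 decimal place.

14.7%

n = 7, Σ = 4499, M = 642.7143
Σ(x−M)² = 53811.429; s = √(53811.429/6) = 94.7025
CV = 94.7025 / 642.7143 = 0.14735 = 14.735%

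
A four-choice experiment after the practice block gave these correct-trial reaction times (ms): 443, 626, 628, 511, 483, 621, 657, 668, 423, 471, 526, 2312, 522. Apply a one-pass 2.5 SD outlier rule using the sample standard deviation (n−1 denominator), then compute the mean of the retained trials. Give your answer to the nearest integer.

n = 13, ΣRT = 8891, M = 683.923
Σ(x−M)² = 2954946.92; s = √(2954946.92/12) = 496.231
Cutoffs: 683.923 ± 2.5·496.231 → [-556.7, 1924.5]
Outside: 2312 → excluded.
Retained (n=12): Σ = 6579, mean = 6579/12 = 548.250

548 ms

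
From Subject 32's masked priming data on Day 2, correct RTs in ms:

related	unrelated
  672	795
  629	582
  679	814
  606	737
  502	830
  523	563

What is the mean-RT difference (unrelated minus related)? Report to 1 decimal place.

118.3 ms

M(related) = 3611/6 = 601.833
M(unrelated) = 4321/6 = 720.167
Difference = 720.167 − 601.833 = 118.333 ms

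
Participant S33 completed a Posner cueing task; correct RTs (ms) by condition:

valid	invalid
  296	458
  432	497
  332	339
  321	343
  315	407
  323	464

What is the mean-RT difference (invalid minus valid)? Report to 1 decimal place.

M(valid) = 2019/6 = 336.500
M(invalid) = 2508/6 = 418.000
Difference = 418.000 − 336.500 = 81.500 ms

81.5 ms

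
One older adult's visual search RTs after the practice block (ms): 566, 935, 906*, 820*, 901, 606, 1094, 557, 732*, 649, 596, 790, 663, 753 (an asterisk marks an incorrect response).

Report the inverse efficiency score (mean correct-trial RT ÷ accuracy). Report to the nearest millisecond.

938 ms

Correct trials (n=11): 566, 935, 901, 606, 1094, 557, 649, 596, 790, 663, 753
Mean correct RT = 8110/11 = 737.2727 ms
Proportion correct = 11/14
IES = 737.2727 / (11/14) = 938.347 ms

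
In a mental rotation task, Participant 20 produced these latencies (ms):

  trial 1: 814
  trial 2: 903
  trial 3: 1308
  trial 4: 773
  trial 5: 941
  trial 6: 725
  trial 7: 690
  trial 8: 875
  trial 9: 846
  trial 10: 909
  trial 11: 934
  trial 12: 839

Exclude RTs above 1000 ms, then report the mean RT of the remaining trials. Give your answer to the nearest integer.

Excluded: 1308
Retained (n=11): Σ = 9249
Mean = 9249/11 = 840.8182

841 ms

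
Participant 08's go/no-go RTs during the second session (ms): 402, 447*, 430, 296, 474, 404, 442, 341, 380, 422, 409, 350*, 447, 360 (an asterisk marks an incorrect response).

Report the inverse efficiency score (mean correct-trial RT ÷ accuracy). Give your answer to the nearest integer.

Correct trials (n=12): 402, 430, 296, 474, 404, 442, 341, 380, 422, 409, 447, 360
Mean correct RT = 4807/12 = 400.5833 ms
Proportion correct = 12/14
IES = 400.5833 / (12/14) = 467.347 ms

467 ms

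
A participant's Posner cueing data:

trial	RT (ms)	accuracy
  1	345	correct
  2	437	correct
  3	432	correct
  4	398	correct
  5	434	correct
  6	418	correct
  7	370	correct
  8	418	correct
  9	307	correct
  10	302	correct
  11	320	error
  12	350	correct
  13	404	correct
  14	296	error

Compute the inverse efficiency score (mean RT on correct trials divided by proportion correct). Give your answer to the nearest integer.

449 ms

Correct trials (n=12): 345, 437, 432, 398, 434, 418, 370, 418, 307, 302, 350, 404
Mean correct RT = 4615/12 = 384.5833 ms
Proportion correct = 12/14
IES = 384.5833 / (12/14) = 448.681 ms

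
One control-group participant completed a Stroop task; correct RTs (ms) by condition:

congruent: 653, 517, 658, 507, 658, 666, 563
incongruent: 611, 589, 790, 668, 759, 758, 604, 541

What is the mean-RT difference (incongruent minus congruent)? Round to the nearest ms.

M(congruent) = 4222/7 = 603.143
M(incongruent) = 5320/8 = 665.000
Difference = 665.000 − 603.143 = 61.857 ms

62 ms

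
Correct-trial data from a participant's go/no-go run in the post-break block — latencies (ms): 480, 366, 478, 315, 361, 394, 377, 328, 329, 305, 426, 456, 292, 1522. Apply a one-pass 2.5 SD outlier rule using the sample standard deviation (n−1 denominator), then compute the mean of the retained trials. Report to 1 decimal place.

n = 14, ΣRT = 6429, M = 459.214
Σ(x−M)² = 1267472.36; s = √(1267472.36/13) = 312.246
Cutoffs: 459.214 ± 2.5·312.246 → [-321.4, 1239.8]
Outside: 1522 → excluded.
Retained (n=13): Σ = 4907, mean = 4907/13 = 377.462

377.5 ms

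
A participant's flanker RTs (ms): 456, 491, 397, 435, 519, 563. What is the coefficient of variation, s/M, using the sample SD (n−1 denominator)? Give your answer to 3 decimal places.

n = 6, Σ = 2861, M = 476.8333
Σ(x−M)² = 17960.833; s = √(17960.833/5) = 59.9347
CV = 59.9347 / 476.8333 = 0.12569

0.126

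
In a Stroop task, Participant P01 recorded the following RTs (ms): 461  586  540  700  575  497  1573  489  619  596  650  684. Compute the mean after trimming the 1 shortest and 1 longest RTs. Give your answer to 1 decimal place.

Sorted: 461, 489, 497, 540, 575, 586, 596, 619, 650, 684, 700, 1573
Drop lowest 1 (461) and highest 1 (1573)
Remaining (n=10): Σ = 5936, mean = 5936/10 = 593.600

593.6 ms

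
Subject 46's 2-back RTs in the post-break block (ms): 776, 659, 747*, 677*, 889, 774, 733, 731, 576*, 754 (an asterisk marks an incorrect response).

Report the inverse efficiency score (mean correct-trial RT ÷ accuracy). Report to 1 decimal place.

1084.9 ms

Correct trials (n=7): 776, 659, 889, 774, 733, 731, 754
Mean correct RT = 5316/7 = 759.4286 ms
Proportion correct = 7/10
IES = 759.4286 / (7/10) = 1084.898 ms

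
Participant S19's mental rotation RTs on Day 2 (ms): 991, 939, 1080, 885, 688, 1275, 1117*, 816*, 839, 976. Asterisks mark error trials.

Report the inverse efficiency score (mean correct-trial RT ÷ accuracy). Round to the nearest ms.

Correct trials (n=8): 991, 939, 1080, 885, 688, 1275, 839, 976
Mean correct RT = 7673/8 = 959.1250 ms
Proportion correct = 8/10
IES = 959.1250 / (8/10) = 1198.906 ms

1199 ms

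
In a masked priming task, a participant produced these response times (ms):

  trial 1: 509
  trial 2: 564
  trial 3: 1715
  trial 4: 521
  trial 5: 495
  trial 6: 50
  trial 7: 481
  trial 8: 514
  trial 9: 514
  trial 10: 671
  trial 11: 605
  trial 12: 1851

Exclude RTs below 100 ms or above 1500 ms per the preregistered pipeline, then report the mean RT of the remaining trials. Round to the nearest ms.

542 ms

Excluded: 50, 1715, 1851
Retained (n=9): Σ = 4874
Mean = 4874/9 = 541.5556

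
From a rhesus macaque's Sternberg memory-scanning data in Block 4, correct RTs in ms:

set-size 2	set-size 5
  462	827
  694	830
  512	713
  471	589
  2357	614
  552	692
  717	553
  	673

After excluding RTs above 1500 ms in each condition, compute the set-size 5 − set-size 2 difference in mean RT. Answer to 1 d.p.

set-size 2: exclude 2357
M(set-size 2) = 3408/6 = 568.000
M(set-size 5) = 5491/8 = 686.375
Difference = 686.375 − 568.000 = 118.375 ms

118.4 ms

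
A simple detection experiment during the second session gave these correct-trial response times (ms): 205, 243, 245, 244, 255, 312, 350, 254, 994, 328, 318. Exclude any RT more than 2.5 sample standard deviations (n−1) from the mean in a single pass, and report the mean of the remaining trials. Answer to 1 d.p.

275.4 ms

n = 11, ΣRT = 3748, M = 340.727
Σ(x−M)² = 489718.18; s = √(489718.18/10) = 221.296
Cutoffs: 340.727 ± 2.5·221.296 → [-212.5, 894.0]
Outside: 994 → excluded.
Retained (n=10): Σ = 2754, mean = 2754/10 = 275.400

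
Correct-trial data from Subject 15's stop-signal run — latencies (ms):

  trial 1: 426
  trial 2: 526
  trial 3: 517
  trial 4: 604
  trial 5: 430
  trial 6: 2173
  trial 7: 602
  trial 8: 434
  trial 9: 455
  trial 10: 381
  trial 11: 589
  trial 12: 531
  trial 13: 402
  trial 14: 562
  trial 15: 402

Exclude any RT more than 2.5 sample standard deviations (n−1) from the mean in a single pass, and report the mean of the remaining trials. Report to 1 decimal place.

490.1 ms

n = 15, ΣRT = 9034, M = 602.267
Σ(x−M)² = 2727088.93; s = √(2727088.93/14) = 441.353
Cutoffs: 602.267 ± 2.5·441.353 → [-501.1, 1705.6]
Outside: 2173 → excluded.
Retained (n=14): Σ = 6861, mean = 6861/14 = 490.071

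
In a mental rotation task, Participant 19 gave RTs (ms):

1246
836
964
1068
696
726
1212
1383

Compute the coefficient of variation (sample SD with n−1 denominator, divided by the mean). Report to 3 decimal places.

n = 8, Σ = 8131, M = 1016.3750
Σ(x−M)² = 450311.875; s = √(450311.875/7) = 253.6341
CV = 253.6341 / 1016.3750 = 0.24955

0.250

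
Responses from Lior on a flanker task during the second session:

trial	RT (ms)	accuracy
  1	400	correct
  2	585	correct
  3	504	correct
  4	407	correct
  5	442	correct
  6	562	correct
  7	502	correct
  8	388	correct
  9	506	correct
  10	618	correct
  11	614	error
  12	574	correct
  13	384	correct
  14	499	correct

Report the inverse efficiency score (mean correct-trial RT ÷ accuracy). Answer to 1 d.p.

Correct trials (n=13): 400, 585, 504, 407, 442, 562, 502, 388, 506, 618, 574, 384, 499
Mean correct RT = 6371/13 = 490.0769 ms
Proportion correct = 13/14
IES = 490.0769 / (13/14) = 527.775 ms

527.8 ms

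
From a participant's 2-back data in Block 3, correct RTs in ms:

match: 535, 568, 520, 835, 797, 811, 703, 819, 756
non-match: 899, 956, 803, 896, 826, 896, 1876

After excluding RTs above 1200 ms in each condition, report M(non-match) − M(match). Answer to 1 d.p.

174.4 ms

non-match: exclude 1876
M(match) = 6344/9 = 704.889
M(non-match) = 5276/6 = 879.333
Difference = 879.333 − 704.889 = 174.444 ms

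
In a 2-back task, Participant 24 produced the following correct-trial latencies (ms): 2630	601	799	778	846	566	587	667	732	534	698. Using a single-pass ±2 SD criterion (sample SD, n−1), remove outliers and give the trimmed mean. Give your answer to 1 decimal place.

n = 11, ΣRT = 9438, M = 858.000
Σ(x−M)² = 3557696.00; s = √(3557696.00/10) = 596.464
Cutoffs: 858.000 ± 2·596.464 → [-334.9, 2050.9]
Outside: 2630 → excluded.
Retained (n=10): Σ = 6808, mean = 6808/10 = 680.800

680.8 ms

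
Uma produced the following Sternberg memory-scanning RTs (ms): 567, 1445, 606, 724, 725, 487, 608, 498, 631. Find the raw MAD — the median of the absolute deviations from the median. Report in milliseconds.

110 ms

Sorted: 487, 498, 567, 606, 608, 631, 724, 725, 1445 → median = 608
|x − 608|: 41, 837, 2, 116, 117, 121, 0, 110, 23
Sorted deviations: 0, 2, 23, 41, 110, 116, 117, 121, 837 → MAD = 110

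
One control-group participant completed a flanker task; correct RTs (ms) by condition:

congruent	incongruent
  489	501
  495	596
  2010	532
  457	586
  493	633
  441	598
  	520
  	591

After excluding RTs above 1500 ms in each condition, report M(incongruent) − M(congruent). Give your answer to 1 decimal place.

94.6 ms

congruent: exclude 2010
M(congruent) = 2375/5 = 475.000
M(incongruent) = 4557/8 = 569.625
Difference = 569.625 − 475.000 = 94.625 ms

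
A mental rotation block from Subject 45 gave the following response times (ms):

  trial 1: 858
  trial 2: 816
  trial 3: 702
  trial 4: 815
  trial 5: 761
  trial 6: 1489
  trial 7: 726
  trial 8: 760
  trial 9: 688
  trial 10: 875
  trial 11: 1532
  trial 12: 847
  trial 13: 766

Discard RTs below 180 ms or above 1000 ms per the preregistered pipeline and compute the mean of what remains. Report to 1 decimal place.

Excluded: 1489, 1532
Retained (n=11): Σ = 8614
Mean = 8614/11 = 783.0909

783.1 ms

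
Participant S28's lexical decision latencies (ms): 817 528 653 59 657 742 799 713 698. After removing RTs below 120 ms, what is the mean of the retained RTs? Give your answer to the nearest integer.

Excluded: 59
Retained (n=8): Σ = 5607
Mean = 5607/8 = 700.8750

701 ms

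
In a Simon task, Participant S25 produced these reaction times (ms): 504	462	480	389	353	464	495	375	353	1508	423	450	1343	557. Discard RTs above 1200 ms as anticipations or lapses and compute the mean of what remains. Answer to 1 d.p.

Excluded: 1343, 1508
Retained (n=12): Σ = 5305
Mean = 5305/12 = 442.0833

442.1 ms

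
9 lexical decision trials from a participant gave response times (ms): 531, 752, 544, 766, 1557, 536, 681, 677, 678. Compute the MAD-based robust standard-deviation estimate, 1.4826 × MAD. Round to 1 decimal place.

130.5 ms

Sorted: 531, 536, 544, 677, 678, 681, 752, 766, 1557 → median = 678
|x − 678| sorted: 0, 1, 3, 74, 88, 134, 142, 147, 879 → MAD = 88
Robust SD ≈ 1.4826 × 88 = 130.469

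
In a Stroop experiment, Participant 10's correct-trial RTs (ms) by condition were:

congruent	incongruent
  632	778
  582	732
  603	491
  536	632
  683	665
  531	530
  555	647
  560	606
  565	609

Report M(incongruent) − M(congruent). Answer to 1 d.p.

49.2 ms

M(congruent) = 5247/9 = 583.000
M(incongruent) = 5690/9 = 632.222
Difference = 632.222 − 583.000 = 49.222 ms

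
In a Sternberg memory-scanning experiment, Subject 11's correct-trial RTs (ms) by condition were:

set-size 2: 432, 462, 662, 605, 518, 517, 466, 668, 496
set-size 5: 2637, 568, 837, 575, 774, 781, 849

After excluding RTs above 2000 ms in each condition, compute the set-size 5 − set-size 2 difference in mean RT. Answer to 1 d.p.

set-size 5: exclude 2637
M(set-size 2) = 4826/9 = 536.222
M(set-size 5) = 4384/6 = 730.667
Difference = 730.667 − 536.222 = 194.444 ms

194.4 ms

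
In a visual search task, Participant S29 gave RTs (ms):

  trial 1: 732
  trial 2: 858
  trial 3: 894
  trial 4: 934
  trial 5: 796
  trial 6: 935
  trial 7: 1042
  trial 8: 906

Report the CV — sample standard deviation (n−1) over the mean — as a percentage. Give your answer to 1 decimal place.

n = 8, Σ = 7097, M = 887.1250
Σ(x−M)² = 62094.875; s = √(62094.875/7) = 94.1844
CV = 94.1844 / 887.1250 = 0.10617 = 10.617%

10.6%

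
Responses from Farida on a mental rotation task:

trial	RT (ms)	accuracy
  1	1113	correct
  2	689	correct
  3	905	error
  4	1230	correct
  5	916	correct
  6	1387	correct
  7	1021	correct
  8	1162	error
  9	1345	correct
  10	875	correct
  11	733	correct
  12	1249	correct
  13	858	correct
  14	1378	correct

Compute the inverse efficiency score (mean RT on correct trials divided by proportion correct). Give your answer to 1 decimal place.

Correct trials (n=12): 1113, 689, 1230, 916, 1387, 1021, 1345, 875, 733, 1249, 858, 1378
Mean correct RT = 12794/12 = 1066.1667 ms
Proportion correct = 12/14
IES = 1066.1667 / (12/14) = 1243.861 ms

1243.9 ms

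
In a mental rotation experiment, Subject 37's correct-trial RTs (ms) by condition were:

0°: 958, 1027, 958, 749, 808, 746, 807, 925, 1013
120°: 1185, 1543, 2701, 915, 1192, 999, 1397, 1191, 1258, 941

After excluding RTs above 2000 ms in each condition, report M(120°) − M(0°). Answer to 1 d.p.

292.2 ms

120°: exclude 2701
M(0°) = 7991/9 = 887.889
M(120°) = 10621/9 = 1180.111
Difference = 1180.111 − 887.889 = 292.222 ms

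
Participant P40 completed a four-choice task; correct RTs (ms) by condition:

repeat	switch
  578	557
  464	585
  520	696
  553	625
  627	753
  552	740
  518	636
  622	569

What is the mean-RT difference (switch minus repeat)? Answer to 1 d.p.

90.9 ms

M(repeat) = 4434/8 = 554.250
M(switch) = 5161/8 = 645.125
Difference = 645.125 − 554.250 = 90.875 ms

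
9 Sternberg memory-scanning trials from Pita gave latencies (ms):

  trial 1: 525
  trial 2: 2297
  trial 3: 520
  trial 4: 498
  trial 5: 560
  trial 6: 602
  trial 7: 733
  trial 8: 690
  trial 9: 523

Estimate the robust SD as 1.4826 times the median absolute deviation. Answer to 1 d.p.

62.3 ms

Sorted: 498, 520, 523, 525, 560, 602, 690, 733, 2297 → median = 560
|x − 560| sorted: 0, 35, 37, 40, 42, 62, 130, 173, 1737 → MAD = 42
Robust SD ≈ 1.4826 × 42 = 62.269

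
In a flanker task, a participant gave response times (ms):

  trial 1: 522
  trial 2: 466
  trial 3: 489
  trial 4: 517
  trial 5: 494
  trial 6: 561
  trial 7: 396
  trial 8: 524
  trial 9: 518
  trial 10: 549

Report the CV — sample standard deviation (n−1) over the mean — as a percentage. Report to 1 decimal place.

9.3%

n = 10, Σ = 5036, M = 503.6000
Σ(x−M)² = 19794.400; s = √(19794.400/9) = 46.8975
CV = 46.8975 / 503.6000 = 0.09312 = 9.312%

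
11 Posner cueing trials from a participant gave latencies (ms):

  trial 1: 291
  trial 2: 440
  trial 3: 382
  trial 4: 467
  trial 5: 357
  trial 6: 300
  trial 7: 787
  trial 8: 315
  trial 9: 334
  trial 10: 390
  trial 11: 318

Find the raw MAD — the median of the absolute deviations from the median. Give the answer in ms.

42 ms

Sorted: 291, 300, 315, 318, 334, 357, 382, 390, 440, 467, 787 → median = 357
|x − 357|: 66, 83, 25, 110, 0, 57, 430, 42, 23, 33, 39
Sorted deviations: 0, 23, 25, 33, 39, 42, 57, 66, 83, 110, 430 → MAD = 42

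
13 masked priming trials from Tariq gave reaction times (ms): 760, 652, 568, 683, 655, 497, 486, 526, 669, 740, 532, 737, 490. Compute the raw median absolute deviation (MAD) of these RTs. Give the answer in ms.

Sorted: 486, 490, 497, 526, 532, 568, 652, 655, 669, 683, 737, 740, 760 → median = 652
|x − 652|: 108, 0, 84, 31, 3, 155, 166, 126, 17, 88, 120, 85, 162
Sorted deviations: 0, 3, 17, 31, 84, 85, 88, 108, 120, 126, 155, 162, 166 → MAD = 88

88 ms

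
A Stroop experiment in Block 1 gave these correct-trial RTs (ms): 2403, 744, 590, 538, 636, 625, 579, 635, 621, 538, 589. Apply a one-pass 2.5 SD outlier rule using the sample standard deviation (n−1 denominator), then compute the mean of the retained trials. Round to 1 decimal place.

n = 11, ΣRT = 8498, M = 772.545
Σ(x−M)² = 2955990.73; s = √(2955990.73/10) = 543.690
Cutoffs: 772.545 ± 2.5·543.690 → [-586.7, 2131.8]
Outside: 2403 → excluded.
Retained (n=10): Σ = 6095, mean = 6095/10 = 609.500

609.5 ms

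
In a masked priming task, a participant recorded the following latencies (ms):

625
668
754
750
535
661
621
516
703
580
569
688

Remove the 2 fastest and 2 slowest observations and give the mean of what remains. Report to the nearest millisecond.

Sorted: 516, 535, 569, 580, 621, 625, 661, 668, 688, 703, 750, 754
Drop lowest 2 (516, 535) and highest 2 (750, 754)
Remaining (n=8): Σ = 5115, mean = 5115/8 = 639.375

639 ms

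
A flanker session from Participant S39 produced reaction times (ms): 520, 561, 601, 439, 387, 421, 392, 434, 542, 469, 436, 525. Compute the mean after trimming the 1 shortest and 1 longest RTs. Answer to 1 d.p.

Sorted: 387, 392, 421, 434, 436, 439, 469, 520, 525, 542, 561, 601
Drop lowest 1 (387) and highest 1 (601)
Remaining (n=10): Σ = 4739, mean = 4739/10 = 473.900

473.9 ms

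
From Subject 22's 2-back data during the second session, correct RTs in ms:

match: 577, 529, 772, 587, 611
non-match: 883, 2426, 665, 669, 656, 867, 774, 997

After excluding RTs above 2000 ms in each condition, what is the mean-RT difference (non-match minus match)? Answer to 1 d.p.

non-match: exclude 2426
M(match) = 3076/5 = 615.200
M(non-match) = 5511/7 = 787.286
Difference = 787.286 − 615.200 = 172.086 ms

172.1 ms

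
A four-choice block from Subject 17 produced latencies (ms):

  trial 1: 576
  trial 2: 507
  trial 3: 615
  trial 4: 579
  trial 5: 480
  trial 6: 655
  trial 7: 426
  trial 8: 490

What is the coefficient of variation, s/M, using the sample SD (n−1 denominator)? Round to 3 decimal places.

n = 8, Σ = 4328, M = 541.0000
Σ(x−M)² = 41844.000; s = √(41844.000/7) = 77.3157
CV = 77.3157 / 541.0000 = 0.14291

0.143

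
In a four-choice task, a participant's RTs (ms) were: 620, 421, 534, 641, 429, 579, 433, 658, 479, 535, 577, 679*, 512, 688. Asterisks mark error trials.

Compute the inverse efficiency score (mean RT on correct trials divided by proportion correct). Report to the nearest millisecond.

589 ms

Correct trials (n=13): 620, 421, 534, 641, 429, 579, 433, 658, 479, 535, 577, 512, 688
Mean correct RT = 7106/13 = 546.6154 ms
Proportion correct = 13/14
IES = 546.6154 / (13/14) = 588.663 ms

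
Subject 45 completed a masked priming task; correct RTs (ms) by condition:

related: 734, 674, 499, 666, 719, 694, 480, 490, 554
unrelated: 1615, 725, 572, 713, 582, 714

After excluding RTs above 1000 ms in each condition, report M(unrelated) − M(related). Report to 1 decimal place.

unrelated: exclude 1615
M(related) = 5510/9 = 612.222
M(unrelated) = 3306/5 = 661.200
Difference = 661.200 − 612.222 = 48.978 ms

49.0 ms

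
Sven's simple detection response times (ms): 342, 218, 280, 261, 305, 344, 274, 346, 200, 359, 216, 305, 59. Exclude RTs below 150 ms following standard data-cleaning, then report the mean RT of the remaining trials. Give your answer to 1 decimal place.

Excluded: 59
Retained (n=12): Σ = 3450
Mean = 3450/12 = 287.5000

287.5 ms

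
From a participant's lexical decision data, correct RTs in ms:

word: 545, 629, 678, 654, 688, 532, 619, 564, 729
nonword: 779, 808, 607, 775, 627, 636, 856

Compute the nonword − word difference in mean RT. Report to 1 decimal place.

M(word) = 5638/9 = 626.444
M(nonword) = 5088/7 = 726.857
Difference = 726.857 − 626.444 = 100.413 ms

100.4 ms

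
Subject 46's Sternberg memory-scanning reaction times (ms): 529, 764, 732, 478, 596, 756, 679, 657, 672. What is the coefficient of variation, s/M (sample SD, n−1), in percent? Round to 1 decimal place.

n = 9, Σ = 5863, M = 651.4444
Σ(x−M)² = 79452.222; s = √(79452.222/8) = 99.6571
CV = 99.6571 / 651.4444 = 0.15298 = 15.298%

15.3%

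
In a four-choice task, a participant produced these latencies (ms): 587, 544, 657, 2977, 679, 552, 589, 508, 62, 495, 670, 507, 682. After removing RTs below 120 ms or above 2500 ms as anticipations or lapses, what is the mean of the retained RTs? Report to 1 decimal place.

Excluded: 62, 2977
Retained (n=11): Σ = 6470
Mean = 6470/11 = 588.1818

588.2 ms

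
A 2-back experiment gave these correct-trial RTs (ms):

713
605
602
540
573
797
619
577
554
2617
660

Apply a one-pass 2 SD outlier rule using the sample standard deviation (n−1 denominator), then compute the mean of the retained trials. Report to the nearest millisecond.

n = 11, ΣRT = 8857, M = 805.182
Σ(x−M)² = 3667735.64; s = √(3667735.64/10) = 605.618
Cutoffs: 805.182 ± 2·605.618 → [-406.1, 2016.4]
Outside: 2617 → excluded.
Retained (n=10): Σ = 6240, mean = 6240/10 = 624.000

624 ms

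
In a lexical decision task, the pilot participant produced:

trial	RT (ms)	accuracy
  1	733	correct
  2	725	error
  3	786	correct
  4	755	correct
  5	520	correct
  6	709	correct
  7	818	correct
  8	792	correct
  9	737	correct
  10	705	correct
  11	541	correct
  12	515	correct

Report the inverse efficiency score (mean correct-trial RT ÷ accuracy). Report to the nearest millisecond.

Correct trials (n=11): 733, 786, 755, 520, 709, 818, 792, 737, 705, 541, 515
Mean correct RT = 7611/11 = 691.9091 ms
Proportion correct = 11/12
IES = 691.9091 / (11/12) = 754.810 ms

755 ms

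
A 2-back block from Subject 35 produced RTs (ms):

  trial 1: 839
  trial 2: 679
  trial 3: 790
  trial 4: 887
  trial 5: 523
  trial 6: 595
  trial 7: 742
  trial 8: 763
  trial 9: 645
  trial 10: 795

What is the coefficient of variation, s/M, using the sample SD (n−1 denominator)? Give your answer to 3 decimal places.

0.157

n = 10, Σ = 7258, M = 725.8000
Σ(x−M)² = 116311.600; s = √(116311.600/9) = 113.6816
CV = 113.6816 / 725.8000 = 0.15663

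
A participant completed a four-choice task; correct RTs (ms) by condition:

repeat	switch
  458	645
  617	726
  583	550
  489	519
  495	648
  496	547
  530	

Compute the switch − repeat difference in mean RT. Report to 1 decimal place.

M(repeat) = 3668/7 = 524.000
M(switch) = 3635/6 = 605.833
Difference = 605.833 − 524.000 = 81.833 ms

81.8 ms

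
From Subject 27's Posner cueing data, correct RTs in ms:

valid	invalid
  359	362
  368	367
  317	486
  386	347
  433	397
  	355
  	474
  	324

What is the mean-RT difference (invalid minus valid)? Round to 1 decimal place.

M(valid) = 1863/5 = 372.600
M(invalid) = 3112/8 = 389.000
Difference = 389.000 − 372.600 = 16.400 ms

16.4 ms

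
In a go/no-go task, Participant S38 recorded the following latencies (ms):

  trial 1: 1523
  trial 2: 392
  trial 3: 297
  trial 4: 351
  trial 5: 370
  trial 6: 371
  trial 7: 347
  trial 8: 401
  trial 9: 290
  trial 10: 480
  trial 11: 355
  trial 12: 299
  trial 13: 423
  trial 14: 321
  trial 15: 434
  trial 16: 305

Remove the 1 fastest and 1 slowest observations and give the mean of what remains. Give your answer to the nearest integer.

Sorted: 290, 297, 299, 305, 321, 347, 351, 355, 370, 371, 392, 401, 423, 434, 480, 1523
Drop lowest 1 (290) and highest 1 (1523)
Remaining (n=14): Σ = 5146, mean = 5146/14 = 367.571

368 ms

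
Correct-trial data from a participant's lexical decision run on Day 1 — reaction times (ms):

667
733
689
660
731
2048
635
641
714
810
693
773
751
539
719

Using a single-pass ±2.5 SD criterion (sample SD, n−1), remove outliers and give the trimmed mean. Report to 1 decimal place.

696.8 ms

n = 15, ΣRT = 11803, M = 786.867
Σ(x−M)² = 1763039.73; s = √(1763039.73/14) = 354.868
Cutoffs: 786.867 ± 2.5·354.868 → [-100.3, 1674.0]
Outside: 2048 → excluded.
Retained (n=14): Σ = 9755, mean = 9755/14 = 696.786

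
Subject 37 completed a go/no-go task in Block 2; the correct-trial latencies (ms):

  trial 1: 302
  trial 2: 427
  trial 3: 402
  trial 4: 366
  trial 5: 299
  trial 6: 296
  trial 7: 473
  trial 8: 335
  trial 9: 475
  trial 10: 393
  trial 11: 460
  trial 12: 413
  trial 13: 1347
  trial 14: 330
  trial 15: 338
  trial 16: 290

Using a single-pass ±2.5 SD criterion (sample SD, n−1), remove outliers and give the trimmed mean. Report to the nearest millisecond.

n = 16, ΣRT = 6946, M = 434.125
Σ(x−M)² = 950527.75; s = √(950527.75/15) = 251.731
Cutoffs: 434.125 ± 2.5·251.731 → [-195.2, 1063.5]
Outside: 1347 → excluded.
Retained (n=15): Σ = 5599, mean = 5599/15 = 373.267

373 ms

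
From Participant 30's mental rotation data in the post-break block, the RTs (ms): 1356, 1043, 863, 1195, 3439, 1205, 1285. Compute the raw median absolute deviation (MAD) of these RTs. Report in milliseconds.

151 ms

Sorted: 863, 1043, 1195, 1205, 1285, 1356, 3439 → median = 1205
|x − 1205|: 151, 162, 342, 10, 2234, 0, 80
Sorted deviations: 0, 10, 80, 151, 162, 342, 2234 → MAD = 151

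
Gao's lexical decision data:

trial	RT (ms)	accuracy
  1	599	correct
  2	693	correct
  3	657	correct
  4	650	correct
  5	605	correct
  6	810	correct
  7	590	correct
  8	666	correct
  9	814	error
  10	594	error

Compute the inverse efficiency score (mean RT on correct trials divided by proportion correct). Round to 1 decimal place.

823.4 ms

Correct trials (n=8): 599, 693, 657, 650, 605, 810, 590, 666
Mean correct RT = 5270/8 = 658.7500 ms
Proportion correct = 8/10
IES = 658.7500 / (8/10) = 823.438 ms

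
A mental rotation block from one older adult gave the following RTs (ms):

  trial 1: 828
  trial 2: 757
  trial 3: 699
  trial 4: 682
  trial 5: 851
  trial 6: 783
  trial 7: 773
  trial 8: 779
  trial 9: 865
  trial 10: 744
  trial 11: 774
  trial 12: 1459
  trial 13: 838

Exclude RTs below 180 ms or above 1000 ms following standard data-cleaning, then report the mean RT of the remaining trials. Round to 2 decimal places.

Excluded: 1459
Retained (n=12): Σ = 9373
Mean = 9373/12 = 781.0833

781.08 ms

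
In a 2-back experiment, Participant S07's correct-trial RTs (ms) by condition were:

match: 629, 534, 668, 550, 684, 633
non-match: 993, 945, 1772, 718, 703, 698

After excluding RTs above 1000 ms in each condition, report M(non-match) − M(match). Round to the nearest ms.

195 ms

non-match: exclude 1772
M(match) = 3698/6 = 616.333
M(non-match) = 4057/5 = 811.400
Difference = 811.400 − 616.333 = 195.067 ms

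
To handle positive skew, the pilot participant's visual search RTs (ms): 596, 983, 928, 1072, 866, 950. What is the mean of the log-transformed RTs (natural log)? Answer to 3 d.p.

6.785

ln(RT): 6.3902, 6.8906, 6.8330, 6.9773, 6.7639, 6.8565
Σ ln(RT) = 40.7115
Mean = 40.7115/6 = 6.78525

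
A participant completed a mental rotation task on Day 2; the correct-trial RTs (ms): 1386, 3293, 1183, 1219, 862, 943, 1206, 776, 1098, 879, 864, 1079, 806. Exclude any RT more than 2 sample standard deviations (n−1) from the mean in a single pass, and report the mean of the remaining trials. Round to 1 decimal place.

n = 13, ΣRT = 15594, M = 1199.538
Σ(x−M)² = 5172215.23; s = √(5172215.23/12) = 656.520
Cutoffs: 1199.538 ± 2·656.520 → [-113.5, 2512.6]
Outside: 3293 → excluded.
Retained (n=12): Σ = 12301, mean = 12301/12 = 1025.083

1025.1 ms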